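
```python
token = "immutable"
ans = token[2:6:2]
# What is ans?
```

token has length 9. The slice token[2:6:2] selects indices [2, 4] (2->'m', 4->'t'), giving 'mt'.

'mt'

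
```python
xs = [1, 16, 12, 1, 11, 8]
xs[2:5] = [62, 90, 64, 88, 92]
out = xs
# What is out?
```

xs starts as [1, 16, 12, 1, 11, 8] (length 6). The slice xs[2:5] covers indices [2, 3, 4] with values [12, 1, 11]. Replacing that slice with [62, 90, 64, 88, 92] (different length) produces [1, 16, 62, 90, 64, 88, 92, 8].

[1, 16, 62, 90, 64, 88, 92, 8]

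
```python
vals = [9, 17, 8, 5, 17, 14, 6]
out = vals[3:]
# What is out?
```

vals has length 7. The slice vals[3:] selects indices [3, 4, 5, 6] (3->5, 4->17, 5->14, 6->6), giving [5, 17, 14, 6].

[5, 17, 14, 6]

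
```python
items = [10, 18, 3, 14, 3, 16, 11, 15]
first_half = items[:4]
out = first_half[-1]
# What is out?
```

items has length 8. The slice items[:4] selects indices [0, 1, 2, 3] (0->10, 1->18, 2->3, 3->14), giving [10, 18, 3, 14]. So first_half = [10, 18, 3, 14]. Then first_half[-1] = 14.

14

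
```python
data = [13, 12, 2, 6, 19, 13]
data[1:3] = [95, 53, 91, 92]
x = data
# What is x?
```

data starts as [13, 12, 2, 6, 19, 13] (length 6). The slice data[1:3] covers indices [1, 2] with values [12, 2]. Replacing that slice with [95, 53, 91, 92] (different length) produces [13, 95, 53, 91, 92, 6, 19, 13].

[13, 95, 53, 91, 92, 6, 19, 13]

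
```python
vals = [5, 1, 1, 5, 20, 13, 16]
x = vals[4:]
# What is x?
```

vals has length 7. The slice vals[4:] selects indices [4, 5, 6] (4->20, 5->13, 6->16), giving [20, 13, 16].

[20, 13, 16]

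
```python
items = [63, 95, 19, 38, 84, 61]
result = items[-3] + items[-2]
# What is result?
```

items has length 6. Negative index -3 maps to positive index 6 + (-3) = 3. items[3] = 38.
items has length 6. Negative index -2 maps to positive index 6 + (-2) = 4. items[4] = 84.
Sum: 38 + 84 = 122.

122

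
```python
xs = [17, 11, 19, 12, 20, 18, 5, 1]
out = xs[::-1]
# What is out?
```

xs has length 8. The slice xs[::-1] selects indices [7, 6, 5, 4, 3, 2, 1, 0] (7->1, 6->5, 5->18, 4->20, 3->12, 2->19, 1->11, 0->17), giving [1, 5, 18, 20, 12, 19, 11, 17].

[1, 5, 18, 20, 12, 19, 11, 17]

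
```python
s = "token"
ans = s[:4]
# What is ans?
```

s has length 5. The slice s[:4] selects indices [0, 1, 2, 3] (0->'t', 1->'o', 2->'k', 3->'e'), giving 'toke'.

'toke'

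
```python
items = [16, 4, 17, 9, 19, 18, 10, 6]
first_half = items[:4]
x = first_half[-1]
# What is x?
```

items has length 8. The slice items[:4] selects indices [0, 1, 2, 3] (0->16, 1->4, 2->17, 3->9), giving [16, 4, 17, 9]. So first_half = [16, 4, 17, 9]. Then first_half[-1] = 9.

9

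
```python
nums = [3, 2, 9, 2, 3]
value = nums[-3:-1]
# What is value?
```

nums has length 5. The slice nums[-3:-1] selects indices [2, 3] (2->9, 3->2), giving [9, 2].

[9, 2]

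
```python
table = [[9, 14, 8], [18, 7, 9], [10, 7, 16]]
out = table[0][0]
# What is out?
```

table[0] = [9, 14, 8]. Taking column 0 of that row yields 9.

9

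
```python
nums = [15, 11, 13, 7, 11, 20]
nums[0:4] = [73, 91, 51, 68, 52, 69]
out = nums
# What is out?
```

nums starts as [15, 11, 13, 7, 11, 20] (length 6). The slice nums[0:4] covers indices [0, 1, 2, 3] with values [15, 11, 13, 7]. Replacing that slice with [73, 91, 51, 68, 52, 69] (different length) produces [73, 91, 51, 68, 52, 69, 11, 20].

[73, 91, 51, 68, 52, 69, 11, 20]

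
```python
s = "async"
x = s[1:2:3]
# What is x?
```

s has length 5. The slice s[1:2:3] selects indices [1] (1->'s'), giving 's'.

's'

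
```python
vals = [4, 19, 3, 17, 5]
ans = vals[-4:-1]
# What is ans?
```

vals has length 5. The slice vals[-4:-1] selects indices [1, 2, 3] (1->19, 2->3, 3->17), giving [19, 3, 17].

[19, 3, 17]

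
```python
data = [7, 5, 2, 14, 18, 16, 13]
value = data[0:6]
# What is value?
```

data has length 7. The slice data[0:6] selects indices [0, 1, 2, 3, 4, 5] (0->7, 1->5, 2->2, 3->14, 4->18, 5->16), giving [7, 5, 2, 14, 18, 16].

[7, 5, 2, 14, 18, 16]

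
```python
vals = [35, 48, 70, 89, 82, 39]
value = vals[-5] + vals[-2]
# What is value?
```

vals has length 6. Negative index -5 maps to positive index 6 + (-5) = 1. vals[1] = 48.
vals has length 6. Negative index -2 maps to positive index 6 + (-2) = 4. vals[4] = 82.
Sum: 48 + 82 = 130.

130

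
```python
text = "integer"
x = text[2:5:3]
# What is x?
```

text has length 7. The slice text[2:5:3] selects indices [2] (2->'t'), giving 't'.

't'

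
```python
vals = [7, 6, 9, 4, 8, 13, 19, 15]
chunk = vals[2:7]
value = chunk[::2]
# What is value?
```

vals has length 8. The slice vals[2:7] selects indices [2, 3, 4, 5, 6] (2->9, 3->4, 4->8, 5->13, 6->19), giving [9, 4, 8, 13, 19]. So chunk = [9, 4, 8, 13, 19]. chunk has length 5. The slice chunk[::2] selects indices [0, 2, 4] (0->9, 2->8, 4->19), giving [9, 8, 19].

[9, 8, 19]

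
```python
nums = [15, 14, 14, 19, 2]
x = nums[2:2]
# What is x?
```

nums has length 5. The slice nums[2:2] resolves to an empty index range, so the result is [].

[]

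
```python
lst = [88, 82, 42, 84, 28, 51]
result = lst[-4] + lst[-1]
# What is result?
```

lst has length 6. Negative index -4 maps to positive index 6 + (-4) = 2. lst[2] = 42.
lst has length 6. Negative index -1 maps to positive index 6 + (-1) = 5. lst[5] = 51.
Sum: 42 + 51 = 93.

93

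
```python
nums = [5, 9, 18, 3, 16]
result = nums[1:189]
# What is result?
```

nums has length 5. The slice nums[1:189] selects indices [1, 2, 3, 4] (1->9, 2->18, 3->3, 4->16), giving [9, 18, 3, 16].

[9, 18, 3, 16]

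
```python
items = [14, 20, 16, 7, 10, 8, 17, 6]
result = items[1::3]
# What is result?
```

items has length 8. The slice items[1::3] selects indices [1, 4, 7] (1->20, 4->10, 7->6), giving [20, 10, 6].

[20, 10, 6]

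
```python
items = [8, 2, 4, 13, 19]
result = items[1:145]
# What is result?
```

items has length 5. The slice items[1:145] selects indices [1, 2, 3, 4] (1->2, 2->4, 3->13, 4->19), giving [2, 4, 13, 19].

[2, 4, 13, 19]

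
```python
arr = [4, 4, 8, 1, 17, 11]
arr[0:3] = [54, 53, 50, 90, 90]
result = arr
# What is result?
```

arr starts as [4, 4, 8, 1, 17, 11] (length 6). The slice arr[0:3] covers indices [0, 1, 2] with values [4, 4, 8]. Replacing that slice with [54, 53, 50, 90, 90] (different length) produces [54, 53, 50, 90, 90, 1, 17, 11].

[54, 53, 50, 90, 90, 1, 17, 11]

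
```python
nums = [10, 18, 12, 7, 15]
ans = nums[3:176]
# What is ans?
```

nums has length 5. The slice nums[3:176] selects indices [3, 4] (3->7, 4->15), giving [7, 15].

[7, 15]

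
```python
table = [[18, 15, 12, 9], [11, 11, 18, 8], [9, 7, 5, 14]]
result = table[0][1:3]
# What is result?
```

table[0] = [18, 15, 12, 9]. table[0] has length 4. The slice table[0][1:3] selects indices [1, 2] (1->15, 2->12), giving [15, 12].

[15, 12]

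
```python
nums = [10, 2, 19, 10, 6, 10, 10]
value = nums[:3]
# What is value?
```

nums has length 7. The slice nums[:3] selects indices [0, 1, 2] (0->10, 1->2, 2->19), giving [10, 2, 19].

[10, 2, 19]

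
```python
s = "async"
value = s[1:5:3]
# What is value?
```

s has length 5. The slice s[1:5:3] selects indices [1, 4] (1->'s', 4->'c'), giving 'sc'.

'sc'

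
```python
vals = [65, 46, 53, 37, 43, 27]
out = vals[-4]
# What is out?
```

vals has length 6. Negative index -4 maps to positive index 6 + (-4) = 2. vals[2] = 53.

53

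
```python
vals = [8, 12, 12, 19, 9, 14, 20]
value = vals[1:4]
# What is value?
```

vals has length 7. The slice vals[1:4] selects indices [1, 2, 3] (1->12, 2->12, 3->19), giving [12, 12, 19].

[12, 12, 19]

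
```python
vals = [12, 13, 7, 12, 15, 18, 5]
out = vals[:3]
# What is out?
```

vals has length 7. The slice vals[:3] selects indices [0, 1, 2] (0->12, 1->13, 2->7), giving [12, 13, 7].

[12, 13, 7]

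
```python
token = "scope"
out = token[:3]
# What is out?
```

token has length 5. The slice token[:3] selects indices [0, 1, 2] (0->'s', 1->'c', 2->'o'), giving 'sco'.

'sco'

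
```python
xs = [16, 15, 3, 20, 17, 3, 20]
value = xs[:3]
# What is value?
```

xs has length 7. The slice xs[:3] selects indices [0, 1, 2] (0->16, 1->15, 2->3), giving [16, 15, 3].

[16, 15, 3]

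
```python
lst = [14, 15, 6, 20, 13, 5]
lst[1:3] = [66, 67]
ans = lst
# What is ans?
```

lst starts as [14, 15, 6, 20, 13, 5] (length 6). The slice lst[1:3] covers indices [1, 2] with values [15, 6]. Replacing that slice with [66, 67] (same length) produces [14, 66, 67, 20, 13, 5].

[14, 66, 67, 20, 13, 5]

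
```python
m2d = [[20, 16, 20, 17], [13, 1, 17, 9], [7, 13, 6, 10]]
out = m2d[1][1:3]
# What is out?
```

m2d[1] = [13, 1, 17, 9]. m2d[1] has length 4. The slice m2d[1][1:3] selects indices [1, 2] (1->1, 2->17), giving [1, 17].

[1, 17]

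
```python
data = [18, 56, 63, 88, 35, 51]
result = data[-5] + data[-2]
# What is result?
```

data has length 6. Negative index -5 maps to positive index 6 + (-5) = 1. data[1] = 56.
data has length 6. Negative index -2 maps to positive index 6 + (-2) = 4. data[4] = 35.
Sum: 56 + 35 = 91.

91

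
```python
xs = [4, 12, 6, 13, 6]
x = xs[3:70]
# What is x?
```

xs has length 5. The slice xs[3:70] selects indices [3, 4] (3->13, 4->6), giving [13, 6].

[13, 6]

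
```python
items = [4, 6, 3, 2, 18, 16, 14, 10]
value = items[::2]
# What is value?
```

items has length 8. The slice items[::2] selects indices [0, 2, 4, 6] (0->4, 2->3, 4->18, 6->14), giving [4, 3, 18, 14].

[4, 3, 18, 14]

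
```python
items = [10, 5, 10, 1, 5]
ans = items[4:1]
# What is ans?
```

items has length 5. The slice items[4:1] resolves to an empty index range, so the result is [].

[]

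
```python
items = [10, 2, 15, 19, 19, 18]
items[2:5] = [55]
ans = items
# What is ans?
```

items starts as [10, 2, 15, 19, 19, 18] (length 6). The slice items[2:5] covers indices [2, 3, 4] with values [15, 19, 19]. Replacing that slice with [55] (different length) produces [10, 2, 55, 18].

[10, 2, 55, 18]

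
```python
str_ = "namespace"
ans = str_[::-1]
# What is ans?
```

str_ has length 9. The slice str_[::-1] selects indices [8, 7, 6, 5, 4, 3, 2, 1, 0] (8->'e', 7->'c', 6->'a', 5->'p', 4->'s', 3->'e', 2->'m', 1->'a', 0->'n'), giving 'ecapseman'.

'ecapseman'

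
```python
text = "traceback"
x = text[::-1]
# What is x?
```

text has length 9. The slice text[::-1] selects indices [8, 7, 6, 5, 4, 3, 2, 1, 0] (8->'k', 7->'c', 6->'a', 5->'b', 4->'e', 3->'c', 2->'a', 1->'r', 0->'t'), giving 'kcabecart'.

'kcabecart'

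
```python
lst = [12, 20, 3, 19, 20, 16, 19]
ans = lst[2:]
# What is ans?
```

lst has length 7. The slice lst[2:] selects indices [2, 3, 4, 5, 6] (2->3, 3->19, 4->20, 5->16, 6->19), giving [3, 19, 20, 16, 19].

[3, 19, 20, 16, 19]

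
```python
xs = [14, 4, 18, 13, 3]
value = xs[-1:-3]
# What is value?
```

xs has length 5. The slice xs[-1:-3] resolves to an empty index range, so the result is [].

[]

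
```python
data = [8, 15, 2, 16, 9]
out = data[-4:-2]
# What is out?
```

data has length 5. The slice data[-4:-2] selects indices [1, 2] (1->15, 2->2), giving [15, 2].

[15, 2]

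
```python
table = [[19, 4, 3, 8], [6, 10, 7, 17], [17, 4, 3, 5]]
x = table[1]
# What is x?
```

table has 3 rows. Row 1 is [6, 10, 7, 17].

[6, 10, 7, 17]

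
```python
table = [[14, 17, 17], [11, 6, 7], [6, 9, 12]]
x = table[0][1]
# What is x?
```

table[0] = [14, 17, 17]. Taking column 1 of that row yields 17.

17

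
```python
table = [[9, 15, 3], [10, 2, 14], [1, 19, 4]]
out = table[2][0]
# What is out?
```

table[2] = [1, 19, 4]. Taking column 0 of that row yields 1.

1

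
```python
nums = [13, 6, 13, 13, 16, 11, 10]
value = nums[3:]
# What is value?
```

nums has length 7. The slice nums[3:] selects indices [3, 4, 5, 6] (3->13, 4->16, 5->11, 6->10), giving [13, 16, 11, 10].

[13, 16, 11, 10]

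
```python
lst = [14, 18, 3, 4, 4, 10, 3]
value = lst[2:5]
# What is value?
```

lst has length 7. The slice lst[2:5] selects indices [2, 3, 4] (2->3, 3->4, 4->4), giving [3, 4, 4].

[3, 4, 4]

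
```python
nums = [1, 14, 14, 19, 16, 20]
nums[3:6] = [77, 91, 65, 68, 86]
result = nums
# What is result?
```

nums starts as [1, 14, 14, 19, 16, 20] (length 6). The slice nums[3:6] covers indices [3, 4, 5] with values [19, 16, 20]. Replacing that slice with [77, 91, 65, 68, 86] (different length) produces [1, 14, 14, 77, 91, 65, 68, 86].

[1, 14, 14, 77, 91, 65, 68, 86]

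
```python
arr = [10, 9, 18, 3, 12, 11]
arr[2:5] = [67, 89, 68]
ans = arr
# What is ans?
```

arr starts as [10, 9, 18, 3, 12, 11] (length 6). The slice arr[2:5] covers indices [2, 3, 4] with values [18, 3, 12]. Replacing that slice with [67, 89, 68] (same length) produces [10, 9, 67, 89, 68, 11].

[10, 9, 67, 89, 68, 11]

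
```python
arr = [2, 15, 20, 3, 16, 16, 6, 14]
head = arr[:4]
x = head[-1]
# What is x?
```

arr has length 8. The slice arr[:4] selects indices [0, 1, 2, 3] (0->2, 1->15, 2->20, 3->3), giving [2, 15, 20, 3]. So head = [2, 15, 20, 3]. Then head[-1] = 3.

3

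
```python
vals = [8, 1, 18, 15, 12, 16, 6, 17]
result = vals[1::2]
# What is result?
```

vals has length 8. The slice vals[1::2] selects indices [1, 3, 5, 7] (1->1, 3->15, 5->16, 7->17), giving [1, 15, 16, 17].

[1, 15, 16, 17]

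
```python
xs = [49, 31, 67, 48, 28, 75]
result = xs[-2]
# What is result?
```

xs has length 6. Negative index -2 maps to positive index 6 + (-2) = 4. xs[4] = 28.

28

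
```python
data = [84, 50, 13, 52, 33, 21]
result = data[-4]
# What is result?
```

data has length 6. Negative index -4 maps to positive index 6 + (-4) = 2. data[2] = 13.

13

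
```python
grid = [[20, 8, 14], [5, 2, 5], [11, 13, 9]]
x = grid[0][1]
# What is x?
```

grid[0] = [20, 8, 14]. Taking column 1 of that row yields 8.

8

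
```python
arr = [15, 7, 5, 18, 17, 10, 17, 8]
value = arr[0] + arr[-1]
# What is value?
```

arr has length 8. arr[0] = 15.
arr has length 8. Negative index -1 maps to positive index 8 + (-1) = 7. arr[7] = 8.
Sum: 15 + 8 = 23.

23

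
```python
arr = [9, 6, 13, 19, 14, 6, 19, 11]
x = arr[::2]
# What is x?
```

arr has length 8. The slice arr[::2] selects indices [0, 2, 4, 6] (0->9, 2->13, 4->14, 6->19), giving [9, 13, 14, 19].

[9, 13, 14, 19]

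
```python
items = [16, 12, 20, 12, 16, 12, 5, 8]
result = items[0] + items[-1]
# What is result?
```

items has length 8. items[0] = 16.
items has length 8. Negative index -1 maps to positive index 8 + (-1) = 7. items[7] = 8.
Sum: 16 + 8 = 24.

24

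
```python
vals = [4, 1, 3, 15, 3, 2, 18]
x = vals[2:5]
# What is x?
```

vals has length 7. The slice vals[2:5] selects indices [2, 3, 4] (2->3, 3->15, 4->3), giving [3, 15, 3].

[3, 15, 3]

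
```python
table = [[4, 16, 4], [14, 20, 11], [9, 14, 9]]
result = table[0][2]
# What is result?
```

table[0] = [4, 16, 4]. Taking column 2 of that row yields 4.

4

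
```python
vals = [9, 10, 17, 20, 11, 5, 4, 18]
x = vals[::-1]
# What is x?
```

vals has length 8. The slice vals[::-1] selects indices [7, 6, 5, 4, 3, 2, 1, 0] (7->18, 6->4, 5->5, 4->11, 3->20, 2->17, 1->10, 0->9), giving [18, 4, 5, 11, 20, 17, 10, 9].

[18, 4, 5, 11, 20, 17, 10, 9]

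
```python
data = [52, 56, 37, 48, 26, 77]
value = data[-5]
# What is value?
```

data has length 6. Negative index -5 maps to positive index 6 + (-5) = 1. data[1] = 56.

56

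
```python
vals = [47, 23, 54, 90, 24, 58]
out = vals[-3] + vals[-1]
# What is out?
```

vals has length 6. Negative index -3 maps to positive index 6 + (-3) = 3. vals[3] = 90.
vals has length 6. Negative index -1 maps to positive index 6 + (-1) = 5. vals[5] = 58.
Sum: 90 + 58 = 148.

148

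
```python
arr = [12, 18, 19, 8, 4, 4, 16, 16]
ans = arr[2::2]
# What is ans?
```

arr has length 8. The slice arr[2::2] selects indices [2, 4, 6] (2->19, 4->4, 6->16), giving [19, 4, 16].

[19, 4, 16]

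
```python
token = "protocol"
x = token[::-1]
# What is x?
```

token has length 8. The slice token[::-1] selects indices [7, 6, 5, 4, 3, 2, 1, 0] (7->'l', 6->'o', 5->'c', 4->'o', 3->'t', 2->'o', 1->'r', 0->'p'), giving 'locotorp'.

'locotorp'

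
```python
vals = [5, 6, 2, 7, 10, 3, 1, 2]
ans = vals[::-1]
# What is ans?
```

vals has length 8. The slice vals[::-1] selects indices [7, 6, 5, 4, 3, 2, 1, 0] (7->2, 6->1, 5->3, 4->10, 3->7, 2->2, 1->6, 0->5), giving [2, 1, 3, 10, 7, 2, 6, 5].

[2, 1, 3, 10, 7, 2, 6, 5]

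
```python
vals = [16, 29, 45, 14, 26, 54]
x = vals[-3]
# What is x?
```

vals has length 6. Negative index -3 maps to positive index 6 + (-3) = 3. vals[3] = 14.

14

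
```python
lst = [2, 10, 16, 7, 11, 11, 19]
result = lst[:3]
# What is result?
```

lst has length 7. The slice lst[:3] selects indices [0, 1, 2] (0->2, 1->10, 2->16), giving [2, 10, 16].

[2, 10, 16]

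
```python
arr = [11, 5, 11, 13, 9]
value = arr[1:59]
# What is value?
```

arr has length 5. The slice arr[1:59] selects indices [1, 2, 3, 4] (1->5, 2->11, 3->13, 4->9), giving [5, 11, 13, 9].

[5, 11, 13, 9]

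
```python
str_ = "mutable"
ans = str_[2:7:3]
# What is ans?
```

str_ has length 7. The slice str_[2:7:3] selects indices [2, 5] (2->'t', 5->'l'), giving 'tl'.

'tl'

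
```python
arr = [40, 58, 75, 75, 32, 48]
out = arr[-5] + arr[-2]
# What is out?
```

arr has length 6. Negative index -5 maps to positive index 6 + (-5) = 1. arr[1] = 58.
arr has length 6. Negative index -2 maps to positive index 6 + (-2) = 4. arr[4] = 32.
Sum: 58 + 32 = 90.

90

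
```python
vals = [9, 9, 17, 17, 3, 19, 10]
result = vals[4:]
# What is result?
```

vals has length 7. The slice vals[4:] selects indices [4, 5, 6] (4->3, 5->19, 6->10), giving [3, 19, 10].

[3, 19, 10]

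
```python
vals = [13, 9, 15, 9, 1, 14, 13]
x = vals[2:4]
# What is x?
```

vals has length 7. The slice vals[2:4] selects indices [2, 3] (2->15, 3->9), giving [15, 9].

[15, 9]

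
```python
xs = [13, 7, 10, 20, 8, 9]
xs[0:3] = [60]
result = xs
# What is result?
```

xs starts as [13, 7, 10, 20, 8, 9] (length 6). The slice xs[0:3] covers indices [0, 1, 2] with values [13, 7, 10]. Replacing that slice with [60] (different length) produces [60, 20, 8, 9].

[60, 20, 8, 9]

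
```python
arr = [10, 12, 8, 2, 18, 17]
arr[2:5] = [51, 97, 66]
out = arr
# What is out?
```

arr starts as [10, 12, 8, 2, 18, 17] (length 6). The slice arr[2:5] covers indices [2, 3, 4] with values [8, 2, 18]. Replacing that slice with [51, 97, 66] (same length) produces [10, 12, 51, 97, 66, 17].

[10, 12, 51, 97, 66, 17]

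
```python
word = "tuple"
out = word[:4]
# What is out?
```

word has length 5. The slice word[:4] selects indices [0, 1, 2, 3] (0->'t', 1->'u', 2->'p', 3->'l'), giving 'tupl'.

'tupl'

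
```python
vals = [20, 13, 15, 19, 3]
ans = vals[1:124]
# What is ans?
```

vals has length 5. The slice vals[1:124] selects indices [1, 2, 3, 4] (1->13, 2->15, 3->19, 4->3), giving [13, 15, 19, 3].

[13, 15, 19, 3]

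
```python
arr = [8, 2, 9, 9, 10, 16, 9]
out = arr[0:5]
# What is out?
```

arr has length 7. The slice arr[0:5] selects indices [0, 1, 2, 3, 4] (0->8, 1->2, 2->9, 3->9, 4->10), giving [8, 2, 9, 9, 10].

[8, 2, 9, 9, 10]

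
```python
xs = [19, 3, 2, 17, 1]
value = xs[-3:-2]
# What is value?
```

xs has length 5. The slice xs[-3:-2] selects indices [2] (2->2), giving [2].

[2]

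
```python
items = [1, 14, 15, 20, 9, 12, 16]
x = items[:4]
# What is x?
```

items has length 7. The slice items[:4] selects indices [0, 1, 2, 3] (0->1, 1->14, 2->15, 3->20), giving [1, 14, 15, 20].

[1, 14, 15, 20]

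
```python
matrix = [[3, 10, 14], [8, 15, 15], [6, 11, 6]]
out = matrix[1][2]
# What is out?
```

matrix[1] = [8, 15, 15]. Taking column 2 of that row yields 15.

15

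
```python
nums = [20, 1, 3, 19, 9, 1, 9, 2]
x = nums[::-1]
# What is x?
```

nums has length 8. The slice nums[::-1] selects indices [7, 6, 5, 4, 3, 2, 1, 0] (7->2, 6->9, 5->1, 4->9, 3->19, 2->3, 1->1, 0->20), giving [2, 9, 1, 9, 19, 3, 1, 20].

[2, 9, 1, 9, 19, 3, 1, 20]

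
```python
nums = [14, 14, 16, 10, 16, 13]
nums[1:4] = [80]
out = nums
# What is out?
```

nums starts as [14, 14, 16, 10, 16, 13] (length 6). The slice nums[1:4] covers indices [1, 2, 3] with values [14, 16, 10]. Replacing that slice with [80] (different length) produces [14, 80, 16, 13].

[14, 80, 16, 13]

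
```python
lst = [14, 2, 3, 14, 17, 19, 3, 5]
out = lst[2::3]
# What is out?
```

lst has length 8. The slice lst[2::3] selects indices [2, 5] (2->3, 5->19), giving [3, 19].

[3, 19]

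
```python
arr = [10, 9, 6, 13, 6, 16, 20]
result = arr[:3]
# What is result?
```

arr has length 7. The slice arr[:3] selects indices [0, 1, 2] (0->10, 1->9, 2->6), giving [10, 9, 6].

[10, 9, 6]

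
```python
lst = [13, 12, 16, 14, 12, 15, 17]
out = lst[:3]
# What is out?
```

lst has length 7. The slice lst[:3] selects indices [0, 1, 2] (0->13, 1->12, 2->16), giving [13, 12, 16].

[13, 12, 16]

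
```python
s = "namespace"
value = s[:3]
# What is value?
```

s has length 9. The slice s[:3] selects indices [0, 1, 2] (0->'n', 1->'a', 2->'m'), giving 'nam'.

'nam'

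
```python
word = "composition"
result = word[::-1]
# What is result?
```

word has length 11. The slice word[::-1] selects indices [10, 9, 8, 7, 6, 5, 4, 3, 2, 1, 0] (10->'n', 9->'o', 8->'i', 7->'t', 6->'i', 5->'s', 4->'o', 3->'p', 2->'m', 1->'o', 0->'c'), giving 'noitisopmoc'.

'noitisopmoc'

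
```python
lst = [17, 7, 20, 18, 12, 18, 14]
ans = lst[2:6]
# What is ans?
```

lst has length 7. The slice lst[2:6] selects indices [2, 3, 4, 5] (2->20, 3->18, 4->12, 5->18), giving [20, 18, 12, 18].

[20, 18, 12, 18]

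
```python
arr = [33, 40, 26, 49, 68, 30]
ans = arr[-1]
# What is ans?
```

arr has length 6. Negative index -1 maps to positive index 6 + (-1) = 5. arr[5] = 30.

30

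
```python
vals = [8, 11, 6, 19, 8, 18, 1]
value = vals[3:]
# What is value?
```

vals has length 7. The slice vals[3:] selects indices [3, 4, 5, 6] (3->19, 4->8, 5->18, 6->1), giving [19, 8, 18, 1].

[19, 8, 18, 1]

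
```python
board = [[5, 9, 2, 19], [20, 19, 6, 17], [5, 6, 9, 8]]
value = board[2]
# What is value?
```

board has 3 rows. Row 2 is [5, 6, 9, 8].

[5, 6, 9, 8]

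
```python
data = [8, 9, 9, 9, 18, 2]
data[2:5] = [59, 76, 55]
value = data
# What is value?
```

data starts as [8, 9, 9, 9, 18, 2] (length 6). The slice data[2:5] covers indices [2, 3, 4] with values [9, 9, 18]. Replacing that slice with [59, 76, 55] (same length) produces [8, 9, 59, 76, 55, 2].

[8, 9, 59, 76, 55, 2]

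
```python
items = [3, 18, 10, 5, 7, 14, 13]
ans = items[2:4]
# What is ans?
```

items has length 7. The slice items[2:4] selects indices [2, 3] (2->10, 3->5), giving [10, 5].

[10, 5]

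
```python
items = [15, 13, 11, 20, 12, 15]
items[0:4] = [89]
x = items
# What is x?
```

items starts as [15, 13, 11, 20, 12, 15] (length 6). The slice items[0:4] covers indices [0, 1, 2, 3] with values [15, 13, 11, 20]. Replacing that slice with [89] (different length) produces [89, 12, 15].

[89, 12, 15]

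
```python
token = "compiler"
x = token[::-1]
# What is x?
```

token has length 8. The slice token[::-1] selects indices [7, 6, 5, 4, 3, 2, 1, 0] (7->'r', 6->'e', 5->'l', 4->'i', 3->'p', 2->'m', 1->'o', 0->'c'), giving 'relipmoc'.

'relipmoc'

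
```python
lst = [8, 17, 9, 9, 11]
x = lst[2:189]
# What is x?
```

lst has length 5. The slice lst[2:189] selects indices [2, 3, 4] (2->9, 3->9, 4->11), giving [9, 9, 11].

[9, 9, 11]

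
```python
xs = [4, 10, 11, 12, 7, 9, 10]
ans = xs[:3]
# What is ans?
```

xs has length 7. The slice xs[:3] selects indices [0, 1, 2] (0->4, 1->10, 2->11), giving [4, 10, 11].

[4, 10, 11]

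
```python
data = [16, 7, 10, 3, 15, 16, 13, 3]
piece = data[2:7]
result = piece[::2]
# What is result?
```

data has length 8. The slice data[2:7] selects indices [2, 3, 4, 5, 6] (2->10, 3->3, 4->15, 5->16, 6->13), giving [10, 3, 15, 16, 13]. So piece = [10, 3, 15, 16, 13]. piece has length 5. The slice piece[::2] selects indices [0, 2, 4] (0->10, 2->15, 4->13), giving [10, 15, 13].

[10, 15, 13]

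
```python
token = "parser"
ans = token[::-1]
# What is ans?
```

token has length 6. The slice token[::-1] selects indices [5, 4, 3, 2, 1, 0] (5->'r', 4->'e', 3->'s', 2->'r', 1->'a', 0->'p'), giving 'resrap'.

'resrap'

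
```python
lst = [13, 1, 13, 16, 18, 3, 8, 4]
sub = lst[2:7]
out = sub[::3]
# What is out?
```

lst has length 8. The slice lst[2:7] selects indices [2, 3, 4, 5, 6] (2->13, 3->16, 4->18, 5->3, 6->8), giving [13, 16, 18, 3, 8]. So sub = [13, 16, 18, 3, 8]. sub has length 5. The slice sub[::3] selects indices [0, 3] (0->13, 3->3), giving [13, 3].

[13, 3]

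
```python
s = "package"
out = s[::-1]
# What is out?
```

s has length 7. The slice s[::-1] selects indices [6, 5, 4, 3, 2, 1, 0] (6->'e', 5->'g', 4->'a', 3->'k', 2->'c', 1->'a', 0->'p'), giving 'egakcap'.

'egakcap'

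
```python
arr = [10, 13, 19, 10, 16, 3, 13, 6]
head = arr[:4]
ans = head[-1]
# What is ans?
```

arr has length 8. The slice arr[:4] selects indices [0, 1, 2, 3] (0->10, 1->13, 2->19, 3->10), giving [10, 13, 19, 10]. So head = [10, 13, 19, 10]. Then head[-1] = 10.

10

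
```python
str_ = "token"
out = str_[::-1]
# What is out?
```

str_ has length 5. The slice str_[::-1] selects indices [4, 3, 2, 1, 0] (4->'n', 3->'e', 2->'k', 1->'o', 0->'t'), giving 'nekot'.

'nekot'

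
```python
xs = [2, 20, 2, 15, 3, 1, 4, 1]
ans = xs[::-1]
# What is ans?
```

xs has length 8. The slice xs[::-1] selects indices [7, 6, 5, 4, 3, 2, 1, 0] (7->1, 6->4, 5->1, 4->3, 3->15, 2->2, 1->20, 0->2), giving [1, 4, 1, 3, 15, 2, 20, 2].

[1, 4, 1, 3, 15, 2, 20, 2]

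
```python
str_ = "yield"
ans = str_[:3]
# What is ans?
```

str_ has length 5. The slice str_[:3] selects indices [0, 1, 2] (0->'y', 1->'i', 2->'e'), giving 'yie'.

'yie'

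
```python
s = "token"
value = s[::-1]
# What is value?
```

s has length 5. The slice s[::-1] selects indices [4, 3, 2, 1, 0] (4->'n', 3->'e', 2->'k', 1->'o', 0->'t'), giving 'nekot'.

'nekot'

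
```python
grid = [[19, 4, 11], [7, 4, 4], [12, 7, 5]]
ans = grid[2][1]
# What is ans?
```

grid[2] = [12, 7, 5]. Taking column 1 of that row yields 7.

7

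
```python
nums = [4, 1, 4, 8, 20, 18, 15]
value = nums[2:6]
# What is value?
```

nums has length 7. The slice nums[2:6] selects indices [2, 3, 4, 5] (2->4, 3->8, 4->20, 5->18), giving [4, 8, 20, 18].

[4, 8, 20, 18]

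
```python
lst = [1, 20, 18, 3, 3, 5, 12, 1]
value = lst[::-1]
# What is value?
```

lst has length 8. The slice lst[::-1] selects indices [7, 6, 5, 4, 3, 2, 1, 0] (7->1, 6->12, 5->5, 4->3, 3->3, 2->18, 1->20, 0->1), giving [1, 12, 5, 3, 3, 18, 20, 1].

[1, 12, 5, 3, 3, 18, 20, 1]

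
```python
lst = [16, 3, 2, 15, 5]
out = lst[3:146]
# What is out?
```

lst has length 5. The slice lst[3:146] selects indices [3, 4] (3->15, 4->5), giving [15, 5].

[15, 5]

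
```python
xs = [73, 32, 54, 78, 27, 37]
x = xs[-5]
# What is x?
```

xs has length 6. Negative index -5 maps to positive index 6 + (-5) = 1. xs[1] = 32.

32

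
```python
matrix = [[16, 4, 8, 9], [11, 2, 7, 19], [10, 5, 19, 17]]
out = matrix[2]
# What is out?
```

matrix has 3 rows. Row 2 is [10, 5, 19, 17].

[10, 5, 19, 17]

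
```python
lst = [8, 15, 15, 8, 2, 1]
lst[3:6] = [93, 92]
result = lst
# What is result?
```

lst starts as [8, 15, 15, 8, 2, 1] (length 6). The slice lst[3:6] covers indices [3, 4, 5] with values [8, 2, 1]. Replacing that slice with [93, 92] (different length) produces [8, 15, 15, 93, 92].

[8, 15, 15, 93, 92]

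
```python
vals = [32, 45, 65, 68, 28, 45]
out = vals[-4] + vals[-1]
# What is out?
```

vals has length 6. Negative index -4 maps to positive index 6 + (-4) = 2. vals[2] = 65.
vals has length 6. Negative index -1 maps to positive index 6 + (-1) = 5. vals[5] = 45.
Sum: 65 + 45 = 110.

110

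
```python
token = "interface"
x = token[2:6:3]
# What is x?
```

token has length 9. The slice token[2:6:3] selects indices [2, 5] (2->'t', 5->'f'), giving 'tf'.

'tf'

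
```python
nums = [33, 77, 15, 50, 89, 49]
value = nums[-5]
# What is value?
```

nums has length 6. Negative index -5 maps to positive index 6 + (-5) = 1. nums[1] = 77.

77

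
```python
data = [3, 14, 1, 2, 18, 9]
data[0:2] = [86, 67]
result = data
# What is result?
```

data starts as [3, 14, 1, 2, 18, 9] (length 6). The slice data[0:2] covers indices [0, 1] with values [3, 14]. Replacing that slice with [86, 67] (same length) produces [86, 67, 1, 2, 18, 9].

[86, 67, 1, 2, 18, 9]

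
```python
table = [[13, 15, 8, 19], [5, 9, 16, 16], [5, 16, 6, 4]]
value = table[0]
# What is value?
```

table has 3 rows. Row 0 is [13, 15, 8, 19].

[13, 15, 8, 19]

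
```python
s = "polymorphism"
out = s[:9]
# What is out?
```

s has length 12. The slice s[:9] selects indices [0, 1, 2, 3, 4, 5, 6, 7, 8] (0->'p', 1->'o', 2->'l', 3->'y', 4->'m', 5->'o', 6->'r', 7->'p', 8->'h'), giving 'polymorph'.

'polymorph'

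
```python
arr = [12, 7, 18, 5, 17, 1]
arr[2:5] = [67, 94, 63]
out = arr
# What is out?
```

arr starts as [12, 7, 18, 5, 17, 1] (length 6). The slice arr[2:5] covers indices [2, 3, 4] with values [18, 5, 17]. Replacing that slice with [67, 94, 63] (same length) produces [12, 7, 67, 94, 63, 1].

[12, 7, 67, 94, 63, 1]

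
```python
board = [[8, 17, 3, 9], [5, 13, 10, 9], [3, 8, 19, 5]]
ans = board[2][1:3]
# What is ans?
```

board[2] = [3, 8, 19, 5]. board[2] has length 4. The slice board[2][1:3] selects indices [1, 2] (1->8, 2->19), giving [8, 19].

[8, 19]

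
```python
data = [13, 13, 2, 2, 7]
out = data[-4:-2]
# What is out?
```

data has length 5. The slice data[-4:-2] selects indices [1, 2] (1->13, 2->2), giving [13, 2].

[13, 2]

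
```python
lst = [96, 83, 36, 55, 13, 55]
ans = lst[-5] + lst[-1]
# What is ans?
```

lst has length 6. Negative index -5 maps to positive index 6 + (-5) = 1. lst[1] = 83.
lst has length 6. Negative index -1 maps to positive index 6 + (-1) = 5. lst[5] = 55.
Sum: 83 + 55 = 138.

138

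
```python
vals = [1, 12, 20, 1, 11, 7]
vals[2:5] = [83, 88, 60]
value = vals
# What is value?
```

vals starts as [1, 12, 20, 1, 11, 7] (length 6). The slice vals[2:5] covers indices [2, 3, 4] with values [20, 1, 11]. Replacing that slice with [83, 88, 60] (same length) produces [1, 12, 83, 88, 60, 7].

[1, 12, 83, 88, 60, 7]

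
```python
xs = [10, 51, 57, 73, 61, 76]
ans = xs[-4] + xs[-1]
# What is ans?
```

xs has length 6. Negative index -4 maps to positive index 6 + (-4) = 2. xs[2] = 57.
xs has length 6. Negative index -1 maps to positive index 6 + (-1) = 5. xs[5] = 76.
Sum: 57 + 76 = 133.

133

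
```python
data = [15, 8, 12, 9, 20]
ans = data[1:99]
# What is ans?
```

data has length 5. The slice data[1:99] selects indices [1, 2, 3, 4] (1->8, 2->12, 3->9, 4->20), giving [8, 12, 9, 20].

[8, 12, 9, 20]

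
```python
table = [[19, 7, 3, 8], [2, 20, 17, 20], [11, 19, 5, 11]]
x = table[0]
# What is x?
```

table has 3 rows. Row 0 is [19, 7, 3, 8].

[19, 7, 3, 8]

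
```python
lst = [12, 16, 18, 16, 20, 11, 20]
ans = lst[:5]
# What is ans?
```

lst has length 7. The slice lst[:5] selects indices [0, 1, 2, 3, 4] (0->12, 1->16, 2->18, 3->16, 4->20), giving [12, 16, 18, 16, 20].

[12, 16, 18, 16, 20]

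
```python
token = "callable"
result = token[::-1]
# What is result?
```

token has length 8. The slice token[::-1] selects indices [7, 6, 5, 4, 3, 2, 1, 0] (7->'e', 6->'l', 5->'b', 4->'a', 3->'l', 2->'l', 1->'a', 0->'c'), giving 'elballac'.

'elballac'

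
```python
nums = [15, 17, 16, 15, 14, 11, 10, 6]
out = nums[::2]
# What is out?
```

nums has length 8. The slice nums[::2] selects indices [0, 2, 4, 6] (0->15, 2->16, 4->14, 6->10), giving [15, 16, 14, 10].

[15, 16, 14, 10]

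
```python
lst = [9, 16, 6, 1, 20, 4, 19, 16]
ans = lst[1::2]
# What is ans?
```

lst has length 8. The slice lst[1::2] selects indices [1, 3, 5, 7] (1->16, 3->1, 5->4, 7->16), giving [16, 1, 4, 16].

[16, 1, 4, 16]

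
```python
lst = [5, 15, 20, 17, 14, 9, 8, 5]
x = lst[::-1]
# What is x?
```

lst has length 8. The slice lst[::-1] selects indices [7, 6, 5, 4, 3, 2, 1, 0] (7->5, 6->8, 5->9, 4->14, 3->17, 2->20, 1->15, 0->5), giving [5, 8, 9, 14, 17, 20, 15, 5].

[5, 8, 9, 14, 17, 20, 15, 5]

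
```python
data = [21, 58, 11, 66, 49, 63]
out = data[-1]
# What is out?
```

data has length 6. Negative index -1 maps to positive index 6 + (-1) = 5. data[5] = 63.

63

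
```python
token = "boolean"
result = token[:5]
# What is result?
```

token has length 7. The slice token[:5] selects indices [0, 1, 2, 3, 4] (0->'b', 1->'o', 2->'o', 3->'l', 4->'e'), giving 'boole'.

'boole'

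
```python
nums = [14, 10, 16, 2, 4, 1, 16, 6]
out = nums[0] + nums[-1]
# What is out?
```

nums has length 8. nums[0] = 14.
nums has length 8. Negative index -1 maps to positive index 8 + (-1) = 7. nums[7] = 6.
Sum: 14 + 6 = 20.

20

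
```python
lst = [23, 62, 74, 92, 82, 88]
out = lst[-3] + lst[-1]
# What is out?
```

lst has length 6. Negative index -3 maps to positive index 6 + (-3) = 3. lst[3] = 92.
lst has length 6. Negative index -1 maps to positive index 6 + (-1) = 5. lst[5] = 88.
Sum: 92 + 88 = 180.

180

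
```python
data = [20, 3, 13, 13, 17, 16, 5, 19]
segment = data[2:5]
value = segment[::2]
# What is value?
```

data has length 8. The slice data[2:5] selects indices [2, 3, 4] (2->13, 3->13, 4->17), giving [13, 13, 17]. So segment = [13, 13, 17]. segment has length 3. The slice segment[::2] selects indices [0, 2] (0->13, 2->17), giving [13, 17].

[13, 17]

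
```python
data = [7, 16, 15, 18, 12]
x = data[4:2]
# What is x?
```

data has length 5. The slice data[4:2] resolves to an empty index range, so the result is [].

[]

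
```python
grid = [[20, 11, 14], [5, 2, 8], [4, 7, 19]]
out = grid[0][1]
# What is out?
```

grid[0] = [20, 11, 14]. Taking column 1 of that row yields 11.

11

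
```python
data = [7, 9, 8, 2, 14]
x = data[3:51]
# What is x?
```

data has length 5. The slice data[3:51] selects indices [3, 4] (3->2, 4->14), giving [2, 14].

[2, 14]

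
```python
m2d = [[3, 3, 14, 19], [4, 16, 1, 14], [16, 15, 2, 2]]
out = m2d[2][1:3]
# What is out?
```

m2d[2] = [16, 15, 2, 2]. m2d[2] has length 4. The slice m2d[2][1:3] selects indices [1, 2] (1->15, 2->2), giving [15, 2].

[15, 2]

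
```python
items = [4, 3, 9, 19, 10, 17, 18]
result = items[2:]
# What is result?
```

items has length 7. The slice items[2:] selects indices [2, 3, 4, 5, 6] (2->9, 3->19, 4->10, 5->17, 6->18), giving [9, 19, 10, 17, 18].

[9, 19, 10, 17, 18]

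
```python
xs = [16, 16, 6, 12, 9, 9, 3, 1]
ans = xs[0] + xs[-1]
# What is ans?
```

xs has length 8. xs[0] = 16.
xs has length 8. Negative index -1 maps to positive index 8 + (-1) = 7. xs[7] = 1.
Sum: 16 + 1 = 17.

17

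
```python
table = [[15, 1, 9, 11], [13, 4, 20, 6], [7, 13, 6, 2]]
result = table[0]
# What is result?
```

table has 3 rows. Row 0 is [15, 1, 9, 11].

[15, 1, 9, 11]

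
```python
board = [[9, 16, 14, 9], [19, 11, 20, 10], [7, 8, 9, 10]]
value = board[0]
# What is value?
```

board has 3 rows. Row 0 is [9, 16, 14, 9].

[9, 16, 14, 9]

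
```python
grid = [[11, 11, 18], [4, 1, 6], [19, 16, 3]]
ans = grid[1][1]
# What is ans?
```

grid[1] = [4, 1, 6]. Taking column 1 of that row yields 1.

1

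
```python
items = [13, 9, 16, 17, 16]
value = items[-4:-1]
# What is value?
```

items has length 5. The slice items[-4:-1] selects indices [1, 2, 3] (1->9, 2->16, 3->17), giving [9, 16, 17].

[9, 16, 17]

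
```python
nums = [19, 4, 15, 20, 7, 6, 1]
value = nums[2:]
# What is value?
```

nums has length 7. The slice nums[2:] selects indices [2, 3, 4, 5, 6] (2->15, 3->20, 4->7, 5->6, 6->1), giving [15, 20, 7, 6, 1].

[15, 20, 7, 6, 1]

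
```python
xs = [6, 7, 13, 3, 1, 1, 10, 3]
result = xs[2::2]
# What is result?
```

xs has length 8. The slice xs[2::2] selects indices [2, 4, 6] (2->13, 4->1, 6->10), giving [13, 1, 10].

[13, 1, 10]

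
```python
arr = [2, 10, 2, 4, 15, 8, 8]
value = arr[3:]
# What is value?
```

arr has length 7. The slice arr[3:] selects indices [3, 4, 5, 6] (3->4, 4->15, 5->8, 6->8), giving [4, 15, 8, 8].

[4, 15, 8, 8]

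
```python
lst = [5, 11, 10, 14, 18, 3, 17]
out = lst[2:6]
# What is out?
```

lst has length 7. The slice lst[2:6] selects indices [2, 3, 4, 5] (2->10, 3->14, 4->18, 5->3), giving [10, 14, 18, 3].

[10, 14, 18, 3]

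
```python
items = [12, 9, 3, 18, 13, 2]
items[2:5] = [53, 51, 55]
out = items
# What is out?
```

items starts as [12, 9, 3, 18, 13, 2] (length 6). The slice items[2:5] covers indices [2, 3, 4] with values [3, 18, 13]. Replacing that slice with [53, 51, 55] (same length) produces [12, 9, 53, 51, 55, 2].

[12, 9, 53, 51, 55, 2]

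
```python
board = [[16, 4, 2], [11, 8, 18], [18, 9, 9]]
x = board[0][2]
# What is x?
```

board[0] = [16, 4, 2]. Taking column 2 of that row yields 2.

2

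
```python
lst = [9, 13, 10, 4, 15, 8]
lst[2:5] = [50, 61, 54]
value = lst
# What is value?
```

lst starts as [9, 13, 10, 4, 15, 8] (length 6). The slice lst[2:5] covers indices [2, 3, 4] with values [10, 4, 15]. Replacing that slice with [50, 61, 54] (same length) produces [9, 13, 50, 61, 54, 8].

[9, 13, 50, 61, 54, 8]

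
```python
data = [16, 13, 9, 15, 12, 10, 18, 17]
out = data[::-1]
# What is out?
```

data has length 8. The slice data[::-1] selects indices [7, 6, 5, 4, 3, 2, 1, 0] (7->17, 6->18, 5->10, 4->12, 3->15, 2->9, 1->13, 0->16), giving [17, 18, 10, 12, 15, 9, 13, 16].

[17, 18, 10, 12, 15, 9, 13, 16]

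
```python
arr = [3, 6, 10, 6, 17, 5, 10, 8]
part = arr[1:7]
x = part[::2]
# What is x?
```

arr has length 8. The slice arr[1:7] selects indices [1, 2, 3, 4, 5, 6] (1->6, 2->10, 3->6, 4->17, 5->5, 6->10), giving [6, 10, 6, 17, 5, 10]. So part = [6, 10, 6, 17, 5, 10]. part has length 6. The slice part[::2] selects indices [0, 2, 4] (0->6, 2->6, 4->5), giving [6, 6, 5].

[6, 6, 5]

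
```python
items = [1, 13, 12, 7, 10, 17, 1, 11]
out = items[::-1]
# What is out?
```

items has length 8. The slice items[::-1] selects indices [7, 6, 5, 4, 3, 2, 1, 0] (7->11, 6->1, 5->17, 4->10, 3->7, 2->12, 1->13, 0->1), giving [11, 1, 17, 10, 7, 12, 13, 1].

[11, 1, 17, 10, 7, 12, 13, 1]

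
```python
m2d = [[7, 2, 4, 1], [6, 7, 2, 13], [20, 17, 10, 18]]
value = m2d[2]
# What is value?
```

m2d has 3 rows. Row 2 is [20, 17, 10, 18].

[20, 17, 10, 18]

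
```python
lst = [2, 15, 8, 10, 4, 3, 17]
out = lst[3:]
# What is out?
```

lst has length 7. The slice lst[3:] selects indices [3, 4, 5, 6] (3->10, 4->4, 5->3, 6->17), giving [10, 4, 3, 17].

[10, 4, 3, 17]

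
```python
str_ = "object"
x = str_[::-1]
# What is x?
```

str_ has length 6. The slice str_[::-1] selects indices [5, 4, 3, 2, 1, 0] (5->'t', 4->'c', 3->'e', 2->'j', 1->'b', 0->'o'), giving 'tcejbo'.

'tcejbo'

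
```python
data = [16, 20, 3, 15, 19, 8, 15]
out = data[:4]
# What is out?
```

data has length 7. The slice data[:4] selects indices [0, 1, 2, 3] (0->16, 1->20, 2->3, 3->15), giving [16, 20, 3, 15].

[16, 20, 3, 15]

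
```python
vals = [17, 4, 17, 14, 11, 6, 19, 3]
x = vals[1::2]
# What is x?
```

vals has length 8. The slice vals[1::2] selects indices [1, 3, 5, 7] (1->4, 3->14, 5->6, 7->3), giving [4, 14, 6, 3].

[4, 14, 6, 3]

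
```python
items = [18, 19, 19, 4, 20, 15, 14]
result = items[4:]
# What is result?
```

items has length 7. The slice items[4:] selects indices [4, 5, 6] (4->20, 5->15, 6->14), giving [20, 15, 14].

[20, 15, 14]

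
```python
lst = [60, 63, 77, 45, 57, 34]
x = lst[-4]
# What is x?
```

lst has length 6. Negative index -4 maps to positive index 6 + (-4) = 2. lst[2] = 77.

77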